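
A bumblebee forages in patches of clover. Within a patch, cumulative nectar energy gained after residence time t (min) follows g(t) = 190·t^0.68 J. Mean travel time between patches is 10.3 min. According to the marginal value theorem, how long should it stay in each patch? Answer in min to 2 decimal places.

By the marginal value theorem, leave when the instantaneous gain rate g'(t) equals the habitat-wide average g(t)/(T + t).
g'(t) = 0.68·190·t^-0.32. Setting 0.68·190·t^-0.32 = 190·t^0.68/(10.3+t) gives 0.68(10.3+t) = t, so 0.32·t = 0.68×10.3.
t* = 0.68×10.3/0.32 = 21.89 min.

21.89 min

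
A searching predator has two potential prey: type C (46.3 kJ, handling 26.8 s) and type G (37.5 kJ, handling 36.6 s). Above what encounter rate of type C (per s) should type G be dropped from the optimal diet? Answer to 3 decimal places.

The zero-one rule: include type G iff E₂/h₂ > λE₁/(1+λh₁). Equality gives the switch point.
λE₁h₂ = E₂ + λE₂h₁ ⇒ λ = E₂/(E₁h₂ − E₂h₁) = 37.5/(1695 − 1005) = 0.05438 per s.

0.054 per s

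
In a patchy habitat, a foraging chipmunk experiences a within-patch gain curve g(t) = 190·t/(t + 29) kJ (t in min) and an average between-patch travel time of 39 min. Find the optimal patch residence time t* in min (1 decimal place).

Maximise g(t)/(T+t): set derivative to zero → g'(t)(T+t) = g(t).
g'(t) = 190·29/(t + 29)². Setting 190·29/(t+29)² = 190t/[(t+29)(39+t)] gives 29(39+t) = t(t+29), so t² = 29×39 = 1131.
t* = √1131 = 33.63 min.

33.6 min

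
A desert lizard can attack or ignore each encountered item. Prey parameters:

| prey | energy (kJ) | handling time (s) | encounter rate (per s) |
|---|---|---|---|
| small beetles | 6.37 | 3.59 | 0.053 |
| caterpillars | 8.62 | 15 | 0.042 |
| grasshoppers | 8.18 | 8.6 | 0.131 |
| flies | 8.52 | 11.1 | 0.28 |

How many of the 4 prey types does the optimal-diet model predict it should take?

Rank by E/h (kJ/s): small beetles 1.77, grasshoppers 0.951, flies 0.768, caterpillars 0.575. Include each in turn until the next type's E/h falls below the running intake rate.
Rate on top 1: 0.2836. grasshoppers: 0.951 > 0.2836 → include.
Rate on top 2: 0.6082. flies: 0.768 > 0.6082 → include.
Rate on top 3: 0.6995. caterpillars: 0.575 < 0.6995 → exclude; stop.
Optimal diet: small beetles, grasshoppers, flies — 3 of 4 types.

3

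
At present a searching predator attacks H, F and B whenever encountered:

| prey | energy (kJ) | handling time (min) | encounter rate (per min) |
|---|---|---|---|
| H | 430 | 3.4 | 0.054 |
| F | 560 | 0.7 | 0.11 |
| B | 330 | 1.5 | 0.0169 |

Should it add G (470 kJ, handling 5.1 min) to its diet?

Current rate: (0.054×430 + 0.11×560 + 0.0169×330)/(1 + 0.054×3.4 + 0.11×0.7 + 0.0169×1.5) = 70.3 kJ/min.
G: E/h = 470/5.1 = 92.16 kJ/min.
92.16 > 70.3, so adding G raises the average — include it.

Yes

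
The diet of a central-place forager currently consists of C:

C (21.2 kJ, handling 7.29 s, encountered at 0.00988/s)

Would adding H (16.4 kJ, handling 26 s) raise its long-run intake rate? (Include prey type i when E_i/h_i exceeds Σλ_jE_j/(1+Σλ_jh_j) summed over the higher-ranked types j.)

Yes

Intake rate on the current diet: R = (0.00988×21.2) / (1 + 0.00988×7.29) = 0.2095/1.072 = 0.1954 kJ/s.
Profitability of H: 16.4/26 = 0.6308 kJ/s.
0.6308 > 0.1954, so adding H raises the average — include it.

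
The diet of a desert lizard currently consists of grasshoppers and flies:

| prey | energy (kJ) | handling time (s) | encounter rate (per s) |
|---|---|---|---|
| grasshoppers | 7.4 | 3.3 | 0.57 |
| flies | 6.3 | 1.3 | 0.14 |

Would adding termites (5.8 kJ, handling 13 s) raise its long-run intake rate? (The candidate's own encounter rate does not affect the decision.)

No

Intake rate on the current diet: R = (0.57×7.4 + 0.14×6.3) / (1 + 0.57×3.3 + 0.14×1.3) = 5.1/3.063 = 1.665 kJ/s.
termites: E/h = 5.8/13 = 0.4462 kJ/s.
0.4462 < 1.665, so adding termites would lower the average — exclude it.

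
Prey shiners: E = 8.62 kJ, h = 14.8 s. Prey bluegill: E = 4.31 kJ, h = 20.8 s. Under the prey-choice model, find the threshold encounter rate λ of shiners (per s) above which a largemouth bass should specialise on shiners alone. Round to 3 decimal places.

Drop bluegill once their profitability E₂/h₂ falls below the rate achievable on shiners alone: E₂/h₂ = λE₁/(1 + λh₁).
Solve for λ: λE₁h₂ = E₂(1 + λh₁) → λ(E₁h₂ − E₂h₁) = E₂ → λ = E₂/(E₁h₂ − E₂h₁).
λ = 4.31/(8.62×20.8 − 4.31×14.8) = 4.31/115.5 = 0.03731 per s.

0.037 per s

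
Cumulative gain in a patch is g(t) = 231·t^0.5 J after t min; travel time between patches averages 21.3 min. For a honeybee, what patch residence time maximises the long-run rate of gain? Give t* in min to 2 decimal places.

21.30 min

Optimal t* satisfies g'(t*) = g(t*)/(T + t*).
g'(t) = 0.5·231·t^-0.5. Setting 0.5·231·t^-0.5 = 231·t^0.5/(21.3+t) gives 0.5(21.3+t) = t, so 0.50·t = 0.5×21.3.
t* = 0.5×21.3/0.50 = 21.3 min.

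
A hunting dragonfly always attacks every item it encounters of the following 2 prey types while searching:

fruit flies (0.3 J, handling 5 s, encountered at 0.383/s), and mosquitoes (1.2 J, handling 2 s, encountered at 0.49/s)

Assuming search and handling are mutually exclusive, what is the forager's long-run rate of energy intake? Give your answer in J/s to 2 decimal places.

0.18 J/s

R = Σλ_iE_i / (1 + Σλ_ih_i)
Numerator: 0.383×0.3 + 0.49×1.2 = 0.7029
Denominator: 1 + 0.383×5 + 0.49×2 = 3.895
R = 0.7029/3.895 = 0.1805 J/s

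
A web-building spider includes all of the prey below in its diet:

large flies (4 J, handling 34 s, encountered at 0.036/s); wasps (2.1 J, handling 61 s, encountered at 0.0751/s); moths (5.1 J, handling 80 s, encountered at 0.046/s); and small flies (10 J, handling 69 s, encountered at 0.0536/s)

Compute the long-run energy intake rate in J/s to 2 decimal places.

R = Σλ_iE_i / (1 + Σλ_ih_i)
Numerator: 0.036×4 + 0.0751×2.1 + 0.046×5.1 + 0.0536×10 = 1.072
Denominator: 1 + 0.036×34 + 0.0751×61 + 0.046×80 + 0.0536×69 = 14.18
R = 1.072/14.18 = 0.0756 J/s

0.08 J/s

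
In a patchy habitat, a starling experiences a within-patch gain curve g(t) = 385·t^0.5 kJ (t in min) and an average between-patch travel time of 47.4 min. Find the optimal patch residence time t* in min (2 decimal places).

By the marginal value theorem, leave when the instantaneous gain rate g'(t) equals the habitat-wide average g(t)/(T + t).
g'(t) = 0.5·385·t^-0.5. Setting 0.5·385·t^-0.5 = 385·t^0.5/(47.4+t) gives 0.5(47.4+t) = t, so 0.50·t = 0.5×47.4.
t* = 0.5×47.4/0.50 = 47.4 min.

47.40 min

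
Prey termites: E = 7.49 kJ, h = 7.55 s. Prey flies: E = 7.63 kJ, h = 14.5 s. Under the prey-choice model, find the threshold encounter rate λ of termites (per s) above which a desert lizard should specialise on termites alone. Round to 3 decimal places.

0.150 per s

The zero-one rule: include flies iff E₂/h₂ > λE₁/(1+λh₁). Equality gives the switch point.
λE₁h₂ = E₂ + λE₂h₁ ⇒ λ = E₂/(E₁h₂ − E₂h₁) = 7.63/(108.6 − 57.61) = 0.1496 per s.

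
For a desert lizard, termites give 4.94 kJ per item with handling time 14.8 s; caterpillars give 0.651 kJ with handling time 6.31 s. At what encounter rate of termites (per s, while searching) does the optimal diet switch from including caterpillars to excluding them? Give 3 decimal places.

0.030 per s

The zero-one rule: include caterpillars iff E₂/h₂ > λE₁/(1+λh₁). Equality gives the switch point.
λE₁h₂ = E₂ + λE₂h₁ ⇒ λ = E₂/(E₁h₂ − E₂h₁) = 0.651/(31.17 − 9.635) = 0.03023 per s.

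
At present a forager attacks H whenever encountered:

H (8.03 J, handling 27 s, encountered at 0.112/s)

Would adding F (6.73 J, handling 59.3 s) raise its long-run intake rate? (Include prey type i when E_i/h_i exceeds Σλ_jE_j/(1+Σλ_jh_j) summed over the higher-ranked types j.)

No

Current rate: (0.112×8.03)/(1 + 0.112×27) = 0.2235 J/s.
Profitability of F: 6.73/59.3 = 0.1135 J/s.
Since 0.1135 < R, time spent handling F is better spent searching.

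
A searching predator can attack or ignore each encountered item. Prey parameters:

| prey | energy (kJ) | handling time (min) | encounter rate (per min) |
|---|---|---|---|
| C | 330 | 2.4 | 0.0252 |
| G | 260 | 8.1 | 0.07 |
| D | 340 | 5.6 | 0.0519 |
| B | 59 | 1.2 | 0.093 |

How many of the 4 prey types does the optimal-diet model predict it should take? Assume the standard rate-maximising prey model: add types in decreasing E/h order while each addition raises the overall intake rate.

Profitabilities (E/h, kJ/min): C 138, D 60.7, B 49.2, G 32.1. Add prey in this order while the next type's profitability exceeds the intake rate on those already taken.
Rate on top 1: 7.842. D: 60.7 > 7.842 → include.
Rate on top 2: 19.22. B: 49.2 > 19.22 → include.
Rate on top 3: 21.5. G: 32.1 > 21.5 → include.
Optimal diet: C, D, B, G — 4 of 4 types.

4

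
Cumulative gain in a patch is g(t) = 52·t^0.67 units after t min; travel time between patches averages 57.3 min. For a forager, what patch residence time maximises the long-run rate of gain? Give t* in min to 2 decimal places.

116.34 min

Maximise g(t)/(T+t): set derivative to zero → g'(t)(T+t) = g(t).
g'(t) = 0.67·52·t^-0.33. Setting 0.67·52·t^-0.33 = 52·t^0.67/(57.3+t) gives 0.67(57.3+t) = t, so 0.33·t = 0.67×57.3.
t* = 0.67×57.3/0.33 = 116.3 min.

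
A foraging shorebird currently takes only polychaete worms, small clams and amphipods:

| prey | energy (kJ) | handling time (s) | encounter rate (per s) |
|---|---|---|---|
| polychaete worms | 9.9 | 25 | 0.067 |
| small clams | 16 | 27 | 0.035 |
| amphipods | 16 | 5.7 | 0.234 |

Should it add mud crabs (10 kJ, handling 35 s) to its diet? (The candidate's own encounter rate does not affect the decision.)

On polychaete worms, small clams and amphipods alone, R = ΣλE/(1+Σλh) = 4.967/4.954 = 1.003 kJ/s.
Profitability of mud crabs: 10/35 = 0.2857 kJ/s.
Since 0.2857 < R, time spent handling mud crabs is better spent searching.

No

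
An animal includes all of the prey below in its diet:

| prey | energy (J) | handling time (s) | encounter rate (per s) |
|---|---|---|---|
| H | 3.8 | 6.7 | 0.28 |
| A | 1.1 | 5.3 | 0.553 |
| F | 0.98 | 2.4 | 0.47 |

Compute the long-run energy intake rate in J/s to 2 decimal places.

R = (0.28×3.8 + 0.553×1.1 + 0.47×0.98) / (1 + 0.28×6.7 + 0.553×5.3 + 0.47×2.4) = 2.133/6.935 = 0.3076 J/s.

0.31 J/s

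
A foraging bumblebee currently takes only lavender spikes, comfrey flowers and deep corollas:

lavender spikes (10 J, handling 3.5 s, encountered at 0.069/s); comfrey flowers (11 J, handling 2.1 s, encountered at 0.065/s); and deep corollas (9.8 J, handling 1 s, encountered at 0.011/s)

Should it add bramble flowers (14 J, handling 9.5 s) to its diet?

Current rate: (0.069×10 + 0.065×11 + 0.011×9.8)/(1 + 0.069×3.5 + 0.065×2.1 + 0.011×1) = 1.089 J/s.
bramble flowers: E/h = 14/9.5 = 1.474 J/s.
1.474 > 1.089, so adding bramble flowers raises the average — include it.

Yes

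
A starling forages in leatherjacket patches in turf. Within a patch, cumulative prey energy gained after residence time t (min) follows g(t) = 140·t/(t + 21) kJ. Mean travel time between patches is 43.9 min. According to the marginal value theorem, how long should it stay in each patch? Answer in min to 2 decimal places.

By the marginal value theorem, leave when the instantaneous gain rate g'(t) equals the habitat-wide average g(t)/(T + t).
g'(t) = 140·21/(t + 21)². Setting 140·21/(t+21)² = 140t/[(t+21)(43.9+t)] gives 21(43.9+t) = t(t+21), so t² = 21×43.9 = 921.9.
t* = √921.9 = 30.36 min.

30.36 min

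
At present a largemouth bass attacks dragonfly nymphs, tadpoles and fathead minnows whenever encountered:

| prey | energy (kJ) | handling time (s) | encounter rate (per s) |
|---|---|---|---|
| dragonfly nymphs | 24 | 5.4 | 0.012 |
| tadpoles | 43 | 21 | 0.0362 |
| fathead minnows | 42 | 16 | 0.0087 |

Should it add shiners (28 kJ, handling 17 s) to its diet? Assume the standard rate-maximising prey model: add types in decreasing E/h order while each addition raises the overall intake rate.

Current rate: (0.012×24 + 0.0362×43 + 0.0087×42)/(1 + 0.012×5.4 + 0.0362×21 + 0.0087×16) = 1.125 kJ/s.
Profitability of shiners: 28/17 = 1.647 kJ/s.
Since 1.647 > R, including shiners increases the long-run rate.

Yes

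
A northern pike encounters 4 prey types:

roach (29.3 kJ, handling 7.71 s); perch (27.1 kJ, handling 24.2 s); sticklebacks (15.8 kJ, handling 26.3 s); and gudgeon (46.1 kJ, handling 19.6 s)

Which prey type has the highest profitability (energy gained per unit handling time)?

In descending order of E/h:
roach: 29.3/7.71 = 3.8 kJ/s
gudgeon: 46.1/19.6 = 2.35 kJ/s
perch: 27.1/24.2 = 1.12 kJ/s
sticklebacks: 15.8/26.3 = 0.601 kJ/s

roach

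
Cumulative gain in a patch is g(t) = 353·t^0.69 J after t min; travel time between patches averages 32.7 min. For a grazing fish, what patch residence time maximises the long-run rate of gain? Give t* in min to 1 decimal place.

Maximise g(t)/(T+t): set derivative to zero → g'(t)(T+t) = g(t).
g'(t) = 0.69·353·t^-0.31. Setting 0.69·353·t^-0.31 = 353·t^0.69/(32.7+t) gives 0.69(32.7+t) = t, so 0.31·t = 0.69×32.7.
t* = 0.69×32.7/0.31 = 72.78 min.

72.8 min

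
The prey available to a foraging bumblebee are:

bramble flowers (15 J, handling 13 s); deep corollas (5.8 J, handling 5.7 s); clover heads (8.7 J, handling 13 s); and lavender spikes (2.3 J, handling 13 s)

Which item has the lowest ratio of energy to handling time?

In descending order of E/h:
bramble flowers: 15/13 = 1.15 J/s
deep corollas: 5.8/5.7 = 1.02 J/s
clover heads: 8.7/13 = 0.669 J/s
lavender spikes: 2.3/13 = 0.177 J/s

lavender spikes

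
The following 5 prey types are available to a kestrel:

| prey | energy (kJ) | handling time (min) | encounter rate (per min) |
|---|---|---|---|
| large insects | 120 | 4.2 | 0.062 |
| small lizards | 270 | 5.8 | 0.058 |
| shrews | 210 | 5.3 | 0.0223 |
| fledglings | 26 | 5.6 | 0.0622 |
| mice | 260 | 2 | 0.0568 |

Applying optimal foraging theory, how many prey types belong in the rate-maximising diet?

4

E/h in descending order: mice 130, small lizards 46.6, shrews 39.6, large insects 28.6, fledglings 4.64 kJ/min. The optimal diet is the largest prefix of this list for which every included type satisfies E_i/h_i > R on the types above it.
Rate on top 1: 13.26. small lizards: 46.6 > 13.26 → include.
Rate on top 2: 20.98. shrews: 39.6 > 20.98 → include.
Rate on top 3: 22.39. large insects: 28.6 > 22.39 → include.
Rate on top 4: 23.27. fledglings: 4.64 < 23.27 → exclude; stop.
Optimal diet: mice, small lizards, shrews, large insects — 4 of 5 types.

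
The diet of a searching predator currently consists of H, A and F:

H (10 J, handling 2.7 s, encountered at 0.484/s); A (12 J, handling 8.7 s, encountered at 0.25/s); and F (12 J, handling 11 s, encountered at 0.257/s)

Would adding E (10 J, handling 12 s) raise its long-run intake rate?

Current rate: (0.484×10 + 0.25×12 + 0.257×12)/(1 + 0.484×2.7 + 0.25×8.7 + 0.257×11) = 1.495 J/s.
E: E/h = 10/12 = 0.8333 J/s.
0.8333 < 1.495, so adding E would lower the average — exclude it.

No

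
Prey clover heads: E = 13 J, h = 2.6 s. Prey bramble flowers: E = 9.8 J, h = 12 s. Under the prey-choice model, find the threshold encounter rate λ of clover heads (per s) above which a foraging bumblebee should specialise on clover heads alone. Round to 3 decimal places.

0.075 per s

The zero-one rule: include bramble flowers iff E₂/h₂ > λE₁/(1+λh₁). Equality gives the switch point.
λE₁h₂ = E₂ + λE₂h₁ ⇒ λ = E₂/(E₁h₂ − E₂h₁) = 9.8/(156 − 25.48) = 0.07508 per s.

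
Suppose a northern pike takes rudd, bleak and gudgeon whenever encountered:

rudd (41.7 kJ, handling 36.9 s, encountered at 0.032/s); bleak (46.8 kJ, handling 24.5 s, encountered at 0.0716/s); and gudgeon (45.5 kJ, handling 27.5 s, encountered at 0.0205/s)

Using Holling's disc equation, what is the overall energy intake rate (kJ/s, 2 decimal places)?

1.25 kJ/s

R = Σλ_iE_i / (1 + Σλ_ih_i)
Numerator: 0.032×41.7 + 0.0716×46.8 + 0.0205×45.5 = 5.618
Denominator: 1 + 0.032×36.9 + 0.0716×24.5 + 0.0205×27.5 = 4.499
R = 5.618/4.499 = 1.249 kJ/s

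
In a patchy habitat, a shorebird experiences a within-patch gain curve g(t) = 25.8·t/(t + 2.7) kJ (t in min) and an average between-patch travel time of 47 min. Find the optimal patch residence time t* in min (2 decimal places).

Optimal t* satisfies g'(t*) = g(t*)/(T + t*).
g'(t) = 25.8·2.7/(t + 2.7)². Setting 25.8·2.7/(t+2.7)² = 25.8t/[(t+2.7)(47+t)] gives 2.7(47+t) = t(t+2.7), so t² = 2.7×47 = 126.9.
t* = √126.9 = 11.26 min.

11.26 min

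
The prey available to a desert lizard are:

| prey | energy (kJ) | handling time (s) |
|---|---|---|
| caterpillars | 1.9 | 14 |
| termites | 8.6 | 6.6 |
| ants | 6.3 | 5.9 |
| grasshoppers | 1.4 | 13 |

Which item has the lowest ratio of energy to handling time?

grasshoppers

Profitability E/h (kJ/s): caterpillars = 1.9/14 = 0.136, termites = 8.6/6.6 = 1.3, ants = 6.3/5.9 = 1.07, grasshoppers = 1.4/13 = 0.108.
Ranked: termites > ants > caterpillars > grasshoppers.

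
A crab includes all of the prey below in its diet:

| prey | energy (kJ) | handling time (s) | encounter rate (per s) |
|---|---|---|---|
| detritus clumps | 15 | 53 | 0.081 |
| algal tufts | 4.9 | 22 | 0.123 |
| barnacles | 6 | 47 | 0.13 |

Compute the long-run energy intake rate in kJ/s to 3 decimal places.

R = Σλ_iE_i / (1 + Σλ_ih_i)
Numerator: 0.081×15 + 0.123×4.9 + 0.13×6 = 2.598
Denominator: 1 + 0.081×53 + 0.123×22 + 0.13×47 = 14.11
R = 2.598/14.11 = 0.1841 kJ/s

0.184 kJ/s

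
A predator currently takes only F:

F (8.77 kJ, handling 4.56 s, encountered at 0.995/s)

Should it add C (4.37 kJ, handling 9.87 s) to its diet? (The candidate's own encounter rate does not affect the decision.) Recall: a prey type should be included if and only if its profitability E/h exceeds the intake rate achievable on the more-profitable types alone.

No

Current rate: (0.995×8.77)/(1 + 0.995×4.56) = 1.576 kJ/s.
Profitability of C: 4.37/9.87 = 0.4428 kJ/s.
0.4428 < 1.576, so adding C would lower the average — exclude it.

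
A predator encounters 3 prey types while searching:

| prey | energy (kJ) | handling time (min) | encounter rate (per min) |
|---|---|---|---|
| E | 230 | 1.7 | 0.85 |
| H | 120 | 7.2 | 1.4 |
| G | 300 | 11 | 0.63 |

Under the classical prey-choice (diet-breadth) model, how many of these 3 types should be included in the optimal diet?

E/h in descending order: E 135, G 27.3, H 16.7 kJ/min. The optimal diet is the largest prefix of this list for which every included type satisfies E_i/h_i > R on the types above it.
Rate on top 1: 79.96. G: 27.3 < 79.96 → exclude; stop.
Optimal diet: E — 1 of 3 types.

1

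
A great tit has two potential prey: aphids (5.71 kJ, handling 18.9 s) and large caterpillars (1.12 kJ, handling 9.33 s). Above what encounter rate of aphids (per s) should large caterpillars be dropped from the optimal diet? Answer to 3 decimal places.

The zero-one rule: include large caterpillars iff E₂/h₂ > λE₁/(1+λh₁). Equality gives the switch point.
λE₁h₂ = E₂ + λE₂h₁ ⇒ λ = E₂/(E₁h₂ − E₂h₁) = 1.12/(53.27 − 21.17) = 0.03488 per s.

0.035 per s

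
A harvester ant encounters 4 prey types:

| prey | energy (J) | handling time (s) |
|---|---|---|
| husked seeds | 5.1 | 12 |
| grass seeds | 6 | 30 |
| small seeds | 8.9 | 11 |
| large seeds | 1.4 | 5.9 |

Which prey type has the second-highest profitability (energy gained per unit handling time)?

Profitability E/h (J/s): husked seeds = 5.1/12 = 0.425, grass seeds = 6/30 = 0.2, small seeds = 8.9/11 = 0.809, large seeds = 1.4/5.9 = 0.237.
Ranked: small seeds > husked seeds > large seeds > grass seeds.

husked seeds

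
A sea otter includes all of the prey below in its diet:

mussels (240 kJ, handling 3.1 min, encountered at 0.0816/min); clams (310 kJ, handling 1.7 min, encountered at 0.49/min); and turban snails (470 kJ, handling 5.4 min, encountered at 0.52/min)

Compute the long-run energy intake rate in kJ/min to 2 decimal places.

84.98 kJ/min

R = Σλ_iE_i / (1 + Σλ_ih_i)
Numerator: 0.0816×240 + 0.49×310 + 0.52×470 = 415.9
Denominator: 1 + 0.0816×3.1 + 0.49×1.7 + 0.52×5.4 = 4.894
R = 415.9/4.894 = 84.98 kJ/min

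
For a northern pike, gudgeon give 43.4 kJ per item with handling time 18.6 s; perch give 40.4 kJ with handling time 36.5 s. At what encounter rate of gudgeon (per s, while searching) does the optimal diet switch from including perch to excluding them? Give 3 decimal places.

The zero-one rule: include perch iff E₂/h₂ > λE₁/(1+λh₁). Equality gives the switch point.
λE₁h₂ = E₂ + λE₂h₁ ⇒ λ = E₂/(E₁h₂ − E₂h₁) = 40.4/(1584 − 751.4) = 0.04852 per s.

0.049 per s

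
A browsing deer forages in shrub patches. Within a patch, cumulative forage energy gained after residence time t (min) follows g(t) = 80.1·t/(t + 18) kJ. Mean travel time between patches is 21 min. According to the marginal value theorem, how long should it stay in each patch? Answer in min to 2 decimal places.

19.44 min

By the marginal value theorem, leave when the instantaneous gain rate g'(t) equals the habitat-wide average g(t)/(T + t).
g'(t) = 80.1·18/(t + 18)². Setting 80.1·18/(t+18)² = 80.1t/[(t+18)(21+t)] gives 18(21+t) = t(t+18), so t² = 18×21 = 378.
t* = √378 = 19.44 min.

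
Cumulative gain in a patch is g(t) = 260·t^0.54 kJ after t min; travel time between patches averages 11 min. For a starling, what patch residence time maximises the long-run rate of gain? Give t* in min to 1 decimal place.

12.9 min

Optimal t* satisfies g'(t*) = g(t*)/(T + t*).
g'(t) = 0.54·260·t^-0.46. Setting 0.54·260·t^-0.46 = 260·t^0.54/(11+t) gives 0.54(11+t) = t, so 0.46·t = 0.54×11.
t* = 0.54×11/0.46 = 12.91 min.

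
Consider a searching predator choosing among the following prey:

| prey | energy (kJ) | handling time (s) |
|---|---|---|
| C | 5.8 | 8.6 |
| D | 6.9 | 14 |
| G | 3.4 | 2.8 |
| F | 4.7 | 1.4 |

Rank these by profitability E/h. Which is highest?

F

Profitability E/h (kJ/s): C = 5.8/8.6 = 0.674, D = 6.9/14 = 0.493, G = 3.4/2.8 = 1.21, F = 4.7/1.4 = 3.36.
Ranked: F > G > C > D.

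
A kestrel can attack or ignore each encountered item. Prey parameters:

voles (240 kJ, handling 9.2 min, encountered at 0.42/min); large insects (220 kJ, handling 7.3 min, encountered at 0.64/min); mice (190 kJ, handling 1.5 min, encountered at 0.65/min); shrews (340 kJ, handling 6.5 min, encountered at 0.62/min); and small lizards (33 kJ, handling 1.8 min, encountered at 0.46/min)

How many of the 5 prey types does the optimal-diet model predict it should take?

E/h in descending order: mice 127, shrews 52.3, large insects 30.1, voles 26.1, small lizards 18.3 kJ/min. The optimal diet is the largest prefix of this list for which every included type satisfies E_i/h_i > R on the types above it.
Rate on top 1: 62.53. shrews: 52.3 < 62.53 → exclude; stop.
Optimal diet: mice — 1 of 5 types.

1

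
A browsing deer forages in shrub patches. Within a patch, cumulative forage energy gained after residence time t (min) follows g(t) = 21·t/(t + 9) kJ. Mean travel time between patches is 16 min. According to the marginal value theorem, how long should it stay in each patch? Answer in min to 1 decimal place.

12.0 min

Optimal t* satisfies g'(t*) = g(t*)/(T + t*).
g'(t) = 21·9/(t + 9)². Setting 21·9/(t+9)² = 21t/[(t+9)(16+t)] gives 9(16+t) = t(t+9), so t² = 9×16 = 144.
t* = √144 = 12 min.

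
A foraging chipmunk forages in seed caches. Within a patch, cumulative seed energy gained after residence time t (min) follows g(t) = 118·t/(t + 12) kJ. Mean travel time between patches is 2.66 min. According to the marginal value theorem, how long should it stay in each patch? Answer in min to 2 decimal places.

Optimal t* satisfies g'(t*) = g(t*)/(T + t*).
g'(t) = 118·12/(t + 12)². Setting 118·12/(t+12)² = 118t/[(t+12)(2.66+t)] gives 12(2.66+t) = t(t+12), so t² = 12×2.66 = 31.92.
t* = √31.92 = 5.65 min.

5.65 min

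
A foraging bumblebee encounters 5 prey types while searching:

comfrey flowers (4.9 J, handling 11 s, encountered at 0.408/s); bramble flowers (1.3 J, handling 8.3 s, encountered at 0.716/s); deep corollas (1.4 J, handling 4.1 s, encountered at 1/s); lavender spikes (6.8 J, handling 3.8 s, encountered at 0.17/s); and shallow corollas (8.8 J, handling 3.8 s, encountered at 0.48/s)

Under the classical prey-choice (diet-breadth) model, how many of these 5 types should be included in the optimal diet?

Profitabilities (E/h, J/s): shallow corollas 2.32, lavender spikes 1.79, comfrey flowers 0.445, deep corollas 0.341, bramble flowers 0.157. Add prey in this order while the next type's profitability exceeds the intake rate on those already taken.
Rate on top 1: 1.496. lavender spikes: 1.79 > 1.496 → include.
Rate on top 2: 1.55. comfrey flowers: 0.445 < 1.55 → exclude; stop.
Optimal diet: shallow corollas, lavender spikes — 2 of 5 types.

2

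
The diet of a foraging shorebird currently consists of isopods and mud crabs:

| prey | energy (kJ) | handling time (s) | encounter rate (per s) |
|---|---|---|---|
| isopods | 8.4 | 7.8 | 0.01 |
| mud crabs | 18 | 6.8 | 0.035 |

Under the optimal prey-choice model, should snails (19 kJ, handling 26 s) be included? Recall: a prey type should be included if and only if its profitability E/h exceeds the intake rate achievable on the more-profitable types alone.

On isopods and mud crabs alone, R = ΣλE/(1+Σλh) = 0.714/1.316 = 0.5426 kJ/s.
Profitability of snails: 19/26 = 0.7308 kJ/s.
Since 0.7308 > R, including snails increases the long-run rate.

Yes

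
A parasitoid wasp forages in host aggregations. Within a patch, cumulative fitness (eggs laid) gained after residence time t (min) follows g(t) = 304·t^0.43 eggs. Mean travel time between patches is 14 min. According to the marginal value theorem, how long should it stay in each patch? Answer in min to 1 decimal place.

10.6 min

Optimal t* satisfies g'(t*) = g(t*)/(T + t*).
g'(t) = 0.43·304·t^-0.57. Setting 0.43·304·t^-0.57 = 304·t^0.43/(14+t) gives 0.43(14+t) = t, so 0.57·t = 0.43×14.
t* = 0.43×14/0.57 = 10.56 min.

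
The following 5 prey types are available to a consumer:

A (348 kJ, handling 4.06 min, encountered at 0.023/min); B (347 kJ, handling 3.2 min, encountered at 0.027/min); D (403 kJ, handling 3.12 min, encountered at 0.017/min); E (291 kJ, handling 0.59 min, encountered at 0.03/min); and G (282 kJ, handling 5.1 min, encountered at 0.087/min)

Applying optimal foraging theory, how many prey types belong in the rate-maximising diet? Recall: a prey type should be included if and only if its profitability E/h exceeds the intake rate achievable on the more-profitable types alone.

5

Rank by E/h (kJ/min): E 493, D 129, B 108, A 85.7, G 55.3. Include each in turn until the next type's E/h falls below the running intake rate.
Rate on top 1: 8.578. D: 129 > 8.578 → include.
Rate on top 2: 14.55. B: 108 > 14.55 → include.
Rate on top 3: 21.56. A: 85.7 > 21.56 → include.
Rate on top 4: 26.35. G: 55.3 > 26.35 → include.
Optimal diet: E, D, B, A, G — 5 of 5 types.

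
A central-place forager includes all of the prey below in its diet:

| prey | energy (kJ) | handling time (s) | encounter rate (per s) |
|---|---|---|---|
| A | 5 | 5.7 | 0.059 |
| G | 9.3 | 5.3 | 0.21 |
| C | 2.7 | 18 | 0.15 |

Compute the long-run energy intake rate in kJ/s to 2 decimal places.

0.52 kJ/s

R = (0.059×5 + 0.21×9.3 + 0.15×2.7) / (1 + 0.059×5.7 + 0.21×5.3 + 0.15×18) = 2.653/5.149 = 0.5152 kJ/s.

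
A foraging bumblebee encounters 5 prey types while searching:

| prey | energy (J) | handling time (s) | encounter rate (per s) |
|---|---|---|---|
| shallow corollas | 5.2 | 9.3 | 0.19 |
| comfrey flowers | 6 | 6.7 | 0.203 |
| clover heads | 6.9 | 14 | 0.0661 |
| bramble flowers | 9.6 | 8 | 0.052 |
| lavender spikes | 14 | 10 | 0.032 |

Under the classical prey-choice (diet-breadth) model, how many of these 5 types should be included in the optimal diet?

Rank by E/h (J/s): lavender spikes 1.4, bramble flowers 1.2, comfrey flowers 0.896, shallow corollas 0.559, clover heads 0.493. Include each in turn until the next type's E/h falls below the running intake rate.
Rate on top 1: 0.3394. bramble flowers: 1.2 > 0.3394 → include.
Rate on top 2: 0.5456. comfrey flowers: 0.896 > 0.5456 → include.
Rate on top 3: 0.6993. shallow corollas: 0.559 < 0.6993 → exclude; stop.
Optimal diet: lavender spikes, bramble flowers, comfrey flowers — 3 of 5 types.

3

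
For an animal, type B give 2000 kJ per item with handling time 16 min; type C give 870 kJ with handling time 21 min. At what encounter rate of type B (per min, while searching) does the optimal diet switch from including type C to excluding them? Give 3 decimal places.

0.031 per min

The zero-one rule: include type C iff E₂/h₂ > λE₁/(1+λh₁). Equality gives the switch point.
λE₁h₂ = E₂ + λE₂h₁ ⇒ λ = E₂/(E₁h₂ − E₂h₁) = 870/(4.2e+04 − 1.392e+04) = 0.03098 per min.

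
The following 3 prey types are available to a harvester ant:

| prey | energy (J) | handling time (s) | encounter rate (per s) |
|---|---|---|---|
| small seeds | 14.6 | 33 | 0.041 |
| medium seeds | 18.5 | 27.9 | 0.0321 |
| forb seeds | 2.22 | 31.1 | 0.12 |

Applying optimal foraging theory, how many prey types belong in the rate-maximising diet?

Rank by E/h (J/s): medium seeds 0.663, small seeds 0.442, forb seeds 0.0714. Include each in turn until the next type's E/h falls below the running intake rate.
Rate on top 1: 0.3133. small seeds: 0.442 > 0.3133 → include.
Rate on top 2: 0.3671. forb seeds: 0.0714 < 0.3671 → exclude; stop.
Optimal diet: medium seeds, small seeds — 2 of 3 types.

2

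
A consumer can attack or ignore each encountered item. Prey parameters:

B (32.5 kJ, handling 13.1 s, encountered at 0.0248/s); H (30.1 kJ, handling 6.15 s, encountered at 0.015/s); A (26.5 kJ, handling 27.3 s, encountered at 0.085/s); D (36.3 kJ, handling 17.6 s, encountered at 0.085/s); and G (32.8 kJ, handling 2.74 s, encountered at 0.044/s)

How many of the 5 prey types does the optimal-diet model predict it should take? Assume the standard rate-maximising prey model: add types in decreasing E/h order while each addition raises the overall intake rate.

4

Rank by E/h (kJ/s): G 12, H 4.89, B 2.48, D 2.06, A 0.971. Include each in turn until the next type's E/h falls below the running intake rate.
Rate on top 1: 1.288. H: 4.89 > 1.288 → include.
Rate on top 2: 1.562. B: 2.48 > 1.562 → include.
Rate on top 3: 1.756. D: 2.06 > 1.756 → include.
Rate on top 4: 1.907. A: 0.971 < 1.907 → exclude; stop.
Optimal diet: G, H, B, D — 4 of 5 types.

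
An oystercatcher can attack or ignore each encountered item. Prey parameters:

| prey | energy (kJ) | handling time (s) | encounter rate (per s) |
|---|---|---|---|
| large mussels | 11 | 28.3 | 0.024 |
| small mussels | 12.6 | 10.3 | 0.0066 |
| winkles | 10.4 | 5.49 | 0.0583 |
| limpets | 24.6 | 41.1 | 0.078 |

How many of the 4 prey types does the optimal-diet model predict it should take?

Profitabilities (E/h, kJ/s): winkles 1.89, small mussels 1.22, limpets 0.599, large mussels 0.389. Add prey in this order while the next type's profitability exceeds the intake rate on those already taken.
Rate on top 1: 0.4593. small mussels: 1.22 > 0.4593 → include.
Rate on top 2: 0.4967. limpets: 0.599 > 0.4967 → include.
Rate on top 3: 0.5678. large mussels: 0.389 < 0.5678 → exclude; stop.
Optimal diet: winkles, small mussels, limpets — 3 of 4 types.

3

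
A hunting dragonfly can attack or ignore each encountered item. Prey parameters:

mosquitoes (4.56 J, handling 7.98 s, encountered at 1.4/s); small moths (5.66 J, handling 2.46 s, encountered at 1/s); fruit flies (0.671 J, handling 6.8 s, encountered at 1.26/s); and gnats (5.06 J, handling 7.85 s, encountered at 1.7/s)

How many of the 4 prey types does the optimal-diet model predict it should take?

Profitabilities (E/h, J/s): small moths 2.3, gnats 0.645, mosquitoes 0.571, fruit flies 0.0987. Add prey in this order while the next type's profitability exceeds the intake rate on those already taken.
Rate on top 1: 1.636. gnats: 0.645 < 1.636 → exclude; stop.
Optimal diet: small moths — 1 of 4 types.

1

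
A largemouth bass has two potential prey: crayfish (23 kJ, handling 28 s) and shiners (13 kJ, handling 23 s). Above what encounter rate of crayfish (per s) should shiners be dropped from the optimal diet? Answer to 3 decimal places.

0.079 per s

At the threshold, the rate on crayfish alone equals the profitability of shiners: λ·23/(1 + λ·28) = 13/23 = 0.5652.
Rearranging, λ(23 − 0.5652×28) = 0.5652, so λ = 0.5652/7.174 = 0.07879 per s.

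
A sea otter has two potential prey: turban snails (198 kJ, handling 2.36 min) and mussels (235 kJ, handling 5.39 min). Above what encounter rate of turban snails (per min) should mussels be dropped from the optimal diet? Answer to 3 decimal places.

The zero-one rule: include mussels iff E₂/h₂ > λE₁/(1+λh₁). Equality gives the switch point.
λE₁h₂ = E₂ + λE₂h₁ ⇒ λ = E₂/(E₁h₂ − E₂h₁) = 235/(1067 − 554.6) = 0.4584 per min.

0.458 per min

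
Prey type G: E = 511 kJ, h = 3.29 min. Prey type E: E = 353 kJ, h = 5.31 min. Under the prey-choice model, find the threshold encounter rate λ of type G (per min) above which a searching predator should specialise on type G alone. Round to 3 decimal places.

Drop type E once their profitability E₂/h₂ falls below the rate achievable on type G alone: E₂/h₂ = λE₁/(1 + λh₁).
Solve for λ: λE₁h₂ = E₂(1 + λh₁) → λ(E₁h₂ − E₂h₁) = E₂ → λ = E₂/(E₁h₂ − E₂h₁).
λ = 353/(511×5.31 − 353×3.29) = 353/1552 = 0.2274 per min.

0.227 per min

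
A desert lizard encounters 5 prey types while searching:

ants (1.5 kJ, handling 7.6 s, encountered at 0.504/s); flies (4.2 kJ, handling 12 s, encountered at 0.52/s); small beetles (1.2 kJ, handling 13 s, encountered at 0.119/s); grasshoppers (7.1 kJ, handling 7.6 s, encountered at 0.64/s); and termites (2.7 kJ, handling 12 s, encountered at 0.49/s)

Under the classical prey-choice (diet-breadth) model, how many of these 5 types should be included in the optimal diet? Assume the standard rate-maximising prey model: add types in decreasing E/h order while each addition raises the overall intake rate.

1

Rank by E/h (kJ/s): grasshoppers 0.934, flies 0.35, termites 0.225, ants 0.197, small beetles 0.0923. Include each in turn until the next type's E/h falls below the running intake rate.
Rate on top 1: 0.7749. flies: 0.35 < 0.7749 → exclude; stop.
Optimal diet: grasshoppers — 1 of 5 types.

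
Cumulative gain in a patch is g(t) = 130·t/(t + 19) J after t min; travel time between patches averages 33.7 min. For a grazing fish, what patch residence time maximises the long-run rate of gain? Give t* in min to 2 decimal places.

Optimal t* satisfies g'(t*) = g(t*)/(T + t*).
g'(t) = 130·19/(t + 19)². Setting 130·19/(t+19)² = 130t/[(t+19)(33.7+t)] gives 19(33.7+t) = t(t+19), so t² = 19×33.7 = 640.3.
t* = √640.3 = 25.3 min.

25.30 min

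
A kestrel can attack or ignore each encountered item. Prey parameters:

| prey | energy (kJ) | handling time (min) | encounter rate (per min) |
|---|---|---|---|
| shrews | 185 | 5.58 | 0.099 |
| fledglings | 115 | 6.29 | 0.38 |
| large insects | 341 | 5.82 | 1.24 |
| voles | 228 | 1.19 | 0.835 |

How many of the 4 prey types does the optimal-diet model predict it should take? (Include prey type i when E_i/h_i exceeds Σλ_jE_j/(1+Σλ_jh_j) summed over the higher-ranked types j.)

1

Rank by E/h (kJ/min): voles 192, large insects 58.6, shrews 33.2, fledglings 18.3. Include each in turn until the next type's E/h falls below the running intake rate.
Rate on top 1: 95.49. large insects: 58.6 < 95.49 → exclude; stop.
Optimal diet: voles — 1 of 4 types.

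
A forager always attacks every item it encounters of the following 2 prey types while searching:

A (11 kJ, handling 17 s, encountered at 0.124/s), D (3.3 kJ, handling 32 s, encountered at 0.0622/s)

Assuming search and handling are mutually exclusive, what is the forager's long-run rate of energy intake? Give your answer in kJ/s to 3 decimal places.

R = (0.124×11 + 0.0622×3.3) / (1 + 0.124×17 + 0.0622×32) = 1.569/5.098 = 0.3078 kJ/s.

0.308 kJ/s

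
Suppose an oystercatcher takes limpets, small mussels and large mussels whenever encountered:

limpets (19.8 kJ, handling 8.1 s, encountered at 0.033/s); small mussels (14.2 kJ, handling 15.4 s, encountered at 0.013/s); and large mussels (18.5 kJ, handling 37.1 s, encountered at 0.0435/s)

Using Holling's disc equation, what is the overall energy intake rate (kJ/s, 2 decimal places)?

0.53 kJ/s

Energy encountered per unit search time: 0.033×19.8 + 0.013×14.2 + 0.0435×18.5 = 1.643 kJ/s.
Handling time per unit search time: 0.033×8.1 + 0.013×15.4 + 0.0435×37.1 = 2.081.
Rate = 1.643/(1 + 2.081) = 0.5331 kJ/s.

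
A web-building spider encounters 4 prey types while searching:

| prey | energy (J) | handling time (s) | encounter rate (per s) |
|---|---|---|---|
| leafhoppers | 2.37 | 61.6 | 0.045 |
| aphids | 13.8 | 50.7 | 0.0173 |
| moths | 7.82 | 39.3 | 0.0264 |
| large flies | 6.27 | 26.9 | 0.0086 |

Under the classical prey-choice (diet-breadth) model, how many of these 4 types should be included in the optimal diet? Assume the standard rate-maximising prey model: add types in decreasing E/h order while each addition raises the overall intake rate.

3

E/h in descending order: aphids 0.272, large flies 0.233, moths 0.199, leafhoppers 0.0385 J/s. The optimal diet is the largest prefix of this list for which every included type satisfies E_i/h_i > R on the types above it.
Rate on top 1: 0.1272. large flies: 0.233 > 0.1272 → include.
Rate on top 2: 0.1388. moths: 0.199 > 0.1388 → include.
Rate on top 3: 0.1587. leafhoppers: 0.0385 < 0.1587 → exclude; stop.
Optimal diet: aphids, large flies, moths — 3 of 4 types.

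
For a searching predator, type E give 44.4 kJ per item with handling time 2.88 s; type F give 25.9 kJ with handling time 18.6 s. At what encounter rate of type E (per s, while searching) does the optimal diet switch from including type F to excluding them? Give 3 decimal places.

0.034 per s

The zero-one rule: include type F iff E₂/h₂ > λE₁/(1+λh₁). Equality gives the switch point.
λE₁h₂ = E₂ + λE₂h₁ ⇒ λ = E₂/(E₁h₂ − E₂h₁) = 25.9/(825.8 − 74.59) = 0.03448 per s.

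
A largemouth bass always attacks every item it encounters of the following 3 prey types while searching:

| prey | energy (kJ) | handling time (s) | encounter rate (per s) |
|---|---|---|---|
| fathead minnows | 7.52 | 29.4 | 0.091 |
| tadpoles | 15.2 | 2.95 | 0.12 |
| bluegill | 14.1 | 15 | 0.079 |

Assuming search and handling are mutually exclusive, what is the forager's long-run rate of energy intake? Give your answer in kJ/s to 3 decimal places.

0.695 kJ/s

R = Σλ_iE_i / (1 + Σλ_ih_i)
Numerator: 0.091×7.52 + 0.12×15.2 + 0.079×14.1 = 3.622
Denominator: 1 + 0.091×29.4 + 0.12×2.95 + 0.079×15 = 5.214
R = 3.622/5.214 = 0.6947 kJ/s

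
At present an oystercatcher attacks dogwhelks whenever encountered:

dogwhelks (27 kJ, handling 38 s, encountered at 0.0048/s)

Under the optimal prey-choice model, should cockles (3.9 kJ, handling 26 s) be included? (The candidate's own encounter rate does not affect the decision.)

On dogwhelks alone, R = ΣλE/(1+Σλh) = 0.1296/1.182 = 0.1096 kJ/s.
Profitability of cockles: 3.9/26 = 0.15 kJ/s.
Since 0.15 > R, including cockles increases the long-run rate.

Yes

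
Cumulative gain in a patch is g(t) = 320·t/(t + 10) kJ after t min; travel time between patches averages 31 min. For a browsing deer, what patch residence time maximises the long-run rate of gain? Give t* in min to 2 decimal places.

17.61 min

By the marginal value theorem, leave when the instantaneous gain rate g'(t) equals the habitat-wide average g(t)/(T + t).
g'(t) = 320·10/(t + 10)². Setting 320·10/(t+10)² = 320t/[(t+10)(31+t)] gives 10(31+t) = t(t+10), so t² = 10×31 = 310.
t* = √310 = 17.61 min.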